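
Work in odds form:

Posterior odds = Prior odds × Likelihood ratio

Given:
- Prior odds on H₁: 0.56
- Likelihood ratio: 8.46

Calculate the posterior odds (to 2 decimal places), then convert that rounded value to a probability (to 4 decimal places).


Step 1: Calculate posterior odds
Posterior odds = Prior odds × LR
               = 0.56 × 8.46
               = 4.74

Step 2: Convert to probability
P(H₁|E) = Posterior odds / (1 + Posterior odds)
       = 4.74 / (1 + 4.74)
       = 4.74 / 5.74
       = 0.8258

The evidence increased P(H₁) from 0.3590 to 0.8258.


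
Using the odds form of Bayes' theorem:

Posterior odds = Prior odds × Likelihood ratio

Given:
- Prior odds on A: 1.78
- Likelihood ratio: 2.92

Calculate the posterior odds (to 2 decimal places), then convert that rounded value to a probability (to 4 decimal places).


Step 1: Calculate posterior odds
Posterior odds = Prior odds × LR
               = 1.78 × 2.92
               = 5.20

Step 2: Convert to probability
P(A|E) = Posterior odds / (1 + Posterior odds)
       = 5.20 / (1 + 5.20)
       = 5.20 / 6.20
       = 0.8387

The evidence increased P(A) from 0.6403 to 0.8387.


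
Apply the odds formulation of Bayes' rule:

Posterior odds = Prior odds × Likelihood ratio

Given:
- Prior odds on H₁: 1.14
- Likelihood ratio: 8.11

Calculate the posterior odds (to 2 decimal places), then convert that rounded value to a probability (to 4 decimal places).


Step 1: Calculate posterior odds
Posterior odds = Prior odds × LR
               = 1.14 × 8.11
               = 9.25

Step 2: Convert to probability
P(H₁|E) = Posterior odds / (1 + Posterior odds)
       = 9.25 / (1 + 9.25)
       = 9.25 / 10.25
       = 0.9024

The evidence increased P(H₁) from 0.5327 to 0.9024.


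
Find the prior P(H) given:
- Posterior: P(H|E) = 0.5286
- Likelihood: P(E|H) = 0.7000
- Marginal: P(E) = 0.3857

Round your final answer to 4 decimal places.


From Bayes' theorem: P(H|E) = P(E|H) × P(H) / P(E)

Rearranging for P(H):
P(H) = P(H|E) × P(E) / P(E|H)
     = 0.5286 × 0.3857 / 0.7000
     = 0.20388102 / 0.7000
     = 0.2913


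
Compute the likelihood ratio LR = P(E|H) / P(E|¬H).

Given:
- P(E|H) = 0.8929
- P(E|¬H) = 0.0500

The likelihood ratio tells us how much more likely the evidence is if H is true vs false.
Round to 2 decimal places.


Likelihood Ratio (LR) = P(E|H) / P(E|¬H)

LR = 0.8929 / 0.0500
   = 17.86

The evidence is 17.86 times more likely if H is true than if H is false.
LR > 1, so observing E raises the odds in favor of H.


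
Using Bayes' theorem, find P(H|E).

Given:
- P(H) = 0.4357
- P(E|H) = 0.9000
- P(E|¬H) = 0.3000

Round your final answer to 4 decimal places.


Bayes' theorem: P(H|E) = P(E|H) × P(H) / P(E)

Step 1: Calculate P(E) using law of total probability
P(E) = P(E|H)P(H) + P(E|¬H)P(¬H)
     = 0.9000 × 0.4357 + 0.3000 × 0.5643
     = 0.39213000 + 0.16929000
     = 0.56142000

Step 2: Apply Bayes' theorem
P(H|E) = P(E|H) × P(H) / P(E)
       = 0.39213000 / 0.56142000
       = 0.6985


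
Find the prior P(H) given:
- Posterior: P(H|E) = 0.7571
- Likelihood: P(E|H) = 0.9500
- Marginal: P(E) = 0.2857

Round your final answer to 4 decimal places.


From Bayes' theorem: P(H|E) = P(E|H) × P(H) / P(E)

Rearranging for P(H):
P(H) = P(H|E) × P(E) / P(E|H)
     = 0.7571 × 0.2857 / 0.9500
     = 0.21630347 / 0.9500
     = 0.2277


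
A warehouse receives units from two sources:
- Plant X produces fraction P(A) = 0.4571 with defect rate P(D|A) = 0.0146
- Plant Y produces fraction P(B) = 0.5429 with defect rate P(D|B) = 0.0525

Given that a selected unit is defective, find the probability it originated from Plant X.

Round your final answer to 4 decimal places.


Let A = from Plant X, D = defective

Given:
- P(A) = 0.4571, P(B) = 0.5429
- P(D|A) = 0.0146, P(D|B) = 0.0525

Step 1: Find P(D)
P(D) = P(D|A)P(A) + P(D|B)P(B)
     = 0.0146 × 0.4571 + 0.0525 × 0.5429
     = 0.00667366 + 0.02850225
     = 0.03517591

Step 2: Apply Bayes' theorem
P(A|D) = P(D|A)P(A) / P(D)
       = 0.00667366 / 0.03517591
       = 0.1897


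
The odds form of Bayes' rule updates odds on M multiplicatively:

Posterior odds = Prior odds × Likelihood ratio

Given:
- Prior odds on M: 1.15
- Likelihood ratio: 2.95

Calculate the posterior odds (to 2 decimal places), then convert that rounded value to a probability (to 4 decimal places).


Step 1: Calculate posterior odds
Posterior odds = Prior odds × LR
               = 1.15 × 2.95
               = 3.39

Step 2: Convert to probability
P(M|E) = Posterior odds / (1 + Posterior odds)
       = 3.39 / (1 + 3.39)
       = 3.39 / 4.39
       = 0.7722

The evidence increased P(M) from 0.5349 to 0.7722.


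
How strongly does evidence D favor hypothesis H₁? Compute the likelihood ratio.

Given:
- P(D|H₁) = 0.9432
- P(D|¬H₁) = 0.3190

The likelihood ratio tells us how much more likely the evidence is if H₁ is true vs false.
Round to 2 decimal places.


Likelihood Ratio (LR) = P(D|H₁) / P(D|¬H₁)

LR = 0.9432 / 0.3190
   = 2.96

The evidence is 2.96 times more likely if H₁ is true than if H₁ is false.
Because LR exceeds 1, D is evidence for H₁.


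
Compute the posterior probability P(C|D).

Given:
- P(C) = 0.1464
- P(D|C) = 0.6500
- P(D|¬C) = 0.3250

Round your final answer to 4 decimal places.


Bayes' theorem: P(C|D) = P(D|C) × P(C) / P(D)

Step 1: Calculate P(D) using law of total probability
P(D) = P(D|C)P(C) + P(D|¬C)P(¬C)
     = 0.6500 × 0.1464 + 0.3250 × 0.8536
     = 0.09516000 + 0.27742000
     = 0.37258000

Step 2: Apply Bayes' theorem
P(C|D) = P(D|C) × P(C) / P(D)
       = 0.09516000 / 0.37258000
       = 0.2554


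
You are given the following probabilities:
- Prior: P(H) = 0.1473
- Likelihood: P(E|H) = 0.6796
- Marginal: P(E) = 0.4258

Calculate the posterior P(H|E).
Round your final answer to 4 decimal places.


Using Bayes' theorem:

P(H|E) = P(E|H) × P(H) / P(E)
       = 0.6796 × 0.1473 / 0.4258
       = 0.10010508 / 0.4258
       = 0.2351

The evidence strengthens our belief in H.
Prior: 0.1473 → Posterior: 0.2351


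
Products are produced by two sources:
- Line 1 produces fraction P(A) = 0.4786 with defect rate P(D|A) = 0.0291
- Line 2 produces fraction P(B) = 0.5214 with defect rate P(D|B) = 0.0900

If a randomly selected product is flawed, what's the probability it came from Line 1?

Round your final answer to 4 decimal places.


Let A = from Line 1, D = flawed

Given:
- P(A) = 0.4786, P(B) = 0.5214
- P(D|A) = 0.0291, P(D|B) = 0.0900

Step 1: Find P(D)
P(D) = P(D|A)P(A) + P(D|B)P(B)
     = 0.0291 × 0.4786 + 0.0900 × 0.5214
     = 0.01392726 + 0.04692600
     = 0.06085326

Step 2: Apply Bayes' theorem
P(A|D) = P(D|A)P(A) / P(D)
       = 0.01392726 / 0.06085326
       = 0.2289


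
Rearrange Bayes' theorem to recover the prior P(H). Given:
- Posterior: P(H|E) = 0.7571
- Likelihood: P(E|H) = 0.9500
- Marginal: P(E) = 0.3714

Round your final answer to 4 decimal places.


From Bayes' theorem: P(H|E) = P(E|H) × P(H) / P(E)

Rearranging for P(H):
P(H) = P(H|E) × P(E) / P(E|H)
     = 0.7571 × 0.3714 / 0.9500
     = 0.28118694 / 0.9500
     = 0.2960


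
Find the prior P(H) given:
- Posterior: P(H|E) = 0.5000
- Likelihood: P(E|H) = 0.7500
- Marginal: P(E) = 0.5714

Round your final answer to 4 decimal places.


From Bayes' theorem: P(H|E) = P(E|H) × P(H) / P(E)

Rearranging for P(H):
P(H) = P(H|E) × P(E) / P(E|H)
     = 0.5000 × 0.5714 / 0.7500
     = 0.28570000 / 0.7500
     = 0.3809


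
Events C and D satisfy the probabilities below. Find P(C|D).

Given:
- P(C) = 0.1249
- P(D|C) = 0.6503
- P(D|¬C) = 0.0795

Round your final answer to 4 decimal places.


Bayes' theorem: P(C|D) = P(D|C) × P(C) / P(D)

Step 1: Calculate P(D) using law of total probability
P(D) = P(D|C)P(C) + P(D|¬C)P(¬C)
     = 0.6503 × 0.1249 + 0.0795 × 0.8751
     = 0.08122247 + 0.06957045
     = 0.15079292

Step 2: Apply Bayes' theorem
P(C|D) = P(D|C) × P(C) / P(D)
       = 0.08122247 / 0.15079292
       = 0.5386


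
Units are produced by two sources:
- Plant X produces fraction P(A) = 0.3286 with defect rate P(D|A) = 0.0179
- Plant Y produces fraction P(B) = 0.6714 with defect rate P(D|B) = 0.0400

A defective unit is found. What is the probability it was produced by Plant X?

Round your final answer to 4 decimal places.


Let A = from Plant X, D = defective

Given:
- P(A) = 0.3286, P(B) = 0.6714
- P(D|A) = 0.0179, P(D|B) = 0.0400

Step 1: Find P(D)
P(D) = P(D|A)P(A) + P(D|B)P(B)
     = 0.0179 × 0.3286 + 0.0400 × 0.6714
     = 0.00588194 + 0.02685600
     = 0.03273794

Step 2: Apply Bayes' theorem
P(A|D) = P(D|A)P(A) / P(D)
       = 0.00588194 / 0.03273794
       = 0.1797


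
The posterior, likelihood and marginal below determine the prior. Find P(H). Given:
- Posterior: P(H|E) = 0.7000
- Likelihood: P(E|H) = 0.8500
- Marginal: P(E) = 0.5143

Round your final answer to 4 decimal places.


From Bayes' theorem: P(H|E) = P(E|H) × P(H) / P(E)

Rearranging for P(H):
P(H) = P(H|E) × P(E) / P(E|H)
     = 0.7000 × 0.5143 / 0.8500
     = 0.36001000 / 0.8500
     = 0.4235


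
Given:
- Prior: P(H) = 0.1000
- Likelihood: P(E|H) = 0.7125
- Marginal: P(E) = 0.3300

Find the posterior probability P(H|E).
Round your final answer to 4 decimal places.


Using Bayes' theorem:

P(H|E) = P(E|H) × P(H) / P(E)
       = 0.7125 × 0.1000 / 0.3300
       = 0.07125000 / 0.3300
       = 0.2159

The evidence strengthens our belief in H.
Prior: 0.1000 → Posterior: 0.2159


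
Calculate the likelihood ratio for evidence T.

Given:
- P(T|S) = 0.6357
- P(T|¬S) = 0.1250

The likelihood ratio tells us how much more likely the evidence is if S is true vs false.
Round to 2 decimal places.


Likelihood Ratio (LR) = P(T|S) / P(T|¬S)

LR = 0.6357 / 0.1250
   = 5.09

The evidence is 5.09 times more likely if S is true than if S is false.
Since LR > 1, the evidence supports S over ¬S.


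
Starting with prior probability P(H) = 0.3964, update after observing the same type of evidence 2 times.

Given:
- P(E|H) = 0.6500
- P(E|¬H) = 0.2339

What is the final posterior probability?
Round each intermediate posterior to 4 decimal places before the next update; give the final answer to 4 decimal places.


Sequential Bayesian updating:

Initial prior: P(H) = 0.3964

Update 1:
  P(E) = 0.6500 × 0.3964 + 0.2339 × 0.6036 = 0.25766000 + 0.14118204 = 0.39884204
  P(H|E) = 0.25766000 / 0.39884204 = 0.6460

Update 2:
  P(E) = 0.6500 × 0.6460 + 0.2339 × 0.3540 = 0.41990000 + 0.08280060 = 0.50270060
  P(H|E) = 0.41990000 / 0.50270060 = 0.8353

Final posterior: 0.8353


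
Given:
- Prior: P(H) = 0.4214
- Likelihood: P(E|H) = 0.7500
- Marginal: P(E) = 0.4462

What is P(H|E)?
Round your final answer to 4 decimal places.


Using Bayes' theorem:

P(H|E) = P(E|H) × P(H) / P(E)
       = 0.7500 × 0.4214 / 0.4462
       = 0.31605000 / 0.4462
       = 0.7083

The evidence strengthens our belief in H.
Prior: 0.4214 → Posterior: 0.7083


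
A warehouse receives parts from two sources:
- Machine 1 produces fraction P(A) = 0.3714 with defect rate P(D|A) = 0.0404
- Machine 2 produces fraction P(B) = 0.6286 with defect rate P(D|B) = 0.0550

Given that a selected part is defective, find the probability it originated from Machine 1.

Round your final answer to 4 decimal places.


Let A = from Machine 1, D = defective

Given:
- P(A) = 0.3714, P(B) = 0.6286
- P(D|A) = 0.0404, P(D|B) = 0.0550

Step 1: Find P(D)
P(D) = P(D|A)P(A) + P(D|B)P(B)
     = 0.0404 × 0.3714 + 0.0550 × 0.6286
     = 0.01500456 + 0.03457300
     = 0.04957756

Step 2: Apply Bayes' theorem
P(A|D) = P(D|A)P(A) / P(D)
       = 0.01500456 / 0.04957756
       = 0.3026


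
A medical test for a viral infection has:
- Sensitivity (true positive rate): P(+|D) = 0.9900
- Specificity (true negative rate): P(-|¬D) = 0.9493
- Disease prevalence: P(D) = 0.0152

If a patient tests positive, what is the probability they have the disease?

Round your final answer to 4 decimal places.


Let D = has disease, + = positive test

Given:
- P(D) = 0.0152 (prevalence)
- P(+|D) = 0.9900 (sensitivity)
- P(-|¬D) = 0.9493 (specificity)
- P(+|¬D) = 0.0507 (false positive rate = 1 - specificity)

Step 1: Find P(+)
P(+) = P(+|D)P(D) + P(+|¬D)P(¬D)
     = 0.9900 × 0.0152 + 0.0507 × 0.9848
     = 0.01504800 + 0.04992936
     = 0.06497736

Step 2: Apply Bayes' theorem for P(D|+)
P(D|+) = P(+|D)P(D) / P(+)
       = 0.01504800 / 0.06497736
       = 0.2316


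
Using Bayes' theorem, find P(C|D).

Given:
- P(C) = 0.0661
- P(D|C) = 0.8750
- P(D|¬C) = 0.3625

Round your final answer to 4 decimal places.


Bayes' theorem: P(C|D) = P(D|C) × P(C) / P(D)

Step 1: Calculate P(D) using law of total probability
P(D) = P(D|C)P(C) + P(D|¬C)P(¬C)
     = 0.8750 × 0.0661 + 0.3625 × 0.9339
     = 0.05783750 + 0.33853875
     = 0.39637625

Step 2: Apply Bayes' theorem
P(C|D) = P(D|C) × P(C) / P(D)
       = 0.05783750 / 0.39637625
       = 0.1459


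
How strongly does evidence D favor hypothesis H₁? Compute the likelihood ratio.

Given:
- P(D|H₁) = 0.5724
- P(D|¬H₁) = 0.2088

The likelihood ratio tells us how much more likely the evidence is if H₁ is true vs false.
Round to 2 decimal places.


Likelihood Ratio (LR) = P(D|H₁) / P(D|¬H₁)

LR = 0.5724 / 0.2088
   = 2.74

The evidence is 2.74 times more likely if H₁ is true than if H₁ is false.
Since LR > 1, the evidence supports H₁ over ¬H₁.


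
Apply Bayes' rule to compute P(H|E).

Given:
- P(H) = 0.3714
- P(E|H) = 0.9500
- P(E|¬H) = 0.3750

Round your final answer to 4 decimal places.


Bayes' theorem: P(H|E) = P(E|H) × P(H) / P(E)

Step 1: Calculate P(E) using law of total probability
P(E) = P(E|H)P(H) + P(E|¬H)P(¬H)
     = 0.9500 × 0.3714 + 0.3750 × 0.6286
     = 0.35283000 + 0.23572500
     = 0.58855500

Step 2: Apply Bayes' theorem
P(H|E) = P(E|H) × P(H) / P(E)
       = 0.35283000 / 0.58855500
       = 0.5995


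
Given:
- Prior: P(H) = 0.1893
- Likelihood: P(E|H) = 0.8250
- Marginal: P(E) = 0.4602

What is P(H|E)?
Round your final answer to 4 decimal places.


Using Bayes' theorem:

P(H|E) = P(E|H) × P(H) / P(E)
       = 0.8250 × 0.1893 / 0.4602
       = 0.15617250 / 0.4602
       = 0.3394

The evidence strengthens our belief in H.
Prior: 0.1893 → Posterior: 0.3394


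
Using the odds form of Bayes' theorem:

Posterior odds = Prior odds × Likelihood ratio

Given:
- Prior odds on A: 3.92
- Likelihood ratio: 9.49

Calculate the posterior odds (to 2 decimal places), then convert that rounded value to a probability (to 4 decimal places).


Step 1: Calculate posterior odds
Posterior odds = Prior odds × LR
               = 3.92 × 9.49
               = 37.20

Step 2: Convert to probability
P(A|E) = Posterior odds / (1 + Posterior odds)
       = 37.20 / (1 + 37.20)
       = 37.20 / 38.20
       = 0.9738

The evidence increased P(A) from 0.7967 to 0.9738.


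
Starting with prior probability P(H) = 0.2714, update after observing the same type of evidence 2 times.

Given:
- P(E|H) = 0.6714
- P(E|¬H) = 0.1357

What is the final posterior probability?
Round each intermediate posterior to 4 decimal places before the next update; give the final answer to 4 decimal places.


Sequential Bayesian updating:

Initial prior: P(H) = 0.2714

Update 1:
  P(E) = 0.6714 × 0.2714 + 0.1357 × 0.7286 = 0.18221796 + 0.09887102 = 0.28108898
  P(H|E) = 0.18221796 / 0.28108898 = 0.6483

Update 2:
  P(E) = 0.6714 × 0.6483 + 0.1357 × 0.3517 = 0.43526862 + 0.04772569 = 0.48299431
  P(H|E) = 0.43526862 / 0.48299431 = 0.9012

Final posterior: 0.9012


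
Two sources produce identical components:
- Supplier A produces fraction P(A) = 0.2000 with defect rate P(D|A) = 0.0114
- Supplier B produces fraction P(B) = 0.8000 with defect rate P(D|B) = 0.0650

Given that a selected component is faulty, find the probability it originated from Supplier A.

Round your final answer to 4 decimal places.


Let A = from Supplier A, D = faulty

Given:
- P(A) = 0.2000, P(B) = 0.8000
- P(D|A) = 0.0114, P(D|B) = 0.0650

Step 1: Find P(D)
P(D) = P(D|A)P(A) + P(D|B)P(B)
     = 0.0114 × 0.2000 + 0.0650 × 0.8000
     = 0.00228000 + 0.05200000
     = 0.05428000

Step 2: Apply Bayes' theorem
P(A|D) = P(D|A)P(A) / P(D)
       = 0.00228000 / 0.05428000
       = 0.0420


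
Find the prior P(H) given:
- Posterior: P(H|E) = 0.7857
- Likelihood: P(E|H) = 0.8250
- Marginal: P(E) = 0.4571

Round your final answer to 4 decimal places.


From Bayes' theorem: P(H|E) = P(E|H) × P(H) / P(E)

Rearranging for P(H):
P(H) = P(H|E) × P(E) / P(E|H)
     = 0.7857 × 0.4571 / 0.8250
     = 0.35914347 / 0.8250
     = 0.4353


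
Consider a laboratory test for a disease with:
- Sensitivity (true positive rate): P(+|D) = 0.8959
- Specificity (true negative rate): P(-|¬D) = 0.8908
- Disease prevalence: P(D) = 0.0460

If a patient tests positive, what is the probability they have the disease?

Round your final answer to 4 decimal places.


Let D = has disease, + = positive test

Given:
- P(D) = 0.0460 (prevalence)
- P(+|D) = 0.8959 (sensitivity)
- P(-|¬D) = 0.8908 (specificity)
- P(+|¬D) = 0.1092 (false positive rate = 1 - specificity)

Step 1: Find P(+)
P(+) = P(+|D)P(D) + P(+|¬D)P(¬D)
     = 0.8959 × 0.0460 + 0.1092 × 0.9540
     = 0.04121140 + 0.10417680
     = 0.14538820

Step 2: Apply Bayes' theorem for P(D|+)
P(D|+) = P(+|D)P(D) / P(+)
       = 0.04121140 / 0.14538820
       = 0.2835


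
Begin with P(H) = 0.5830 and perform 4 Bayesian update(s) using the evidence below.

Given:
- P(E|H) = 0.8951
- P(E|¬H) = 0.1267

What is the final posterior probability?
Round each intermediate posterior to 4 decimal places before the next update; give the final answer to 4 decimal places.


Sequential Bayesian updating:

Initial prior: P(H) = 0.5830

Update 1:
  P(E) = 0.8951 × 0.5830 + 0.1267 × 0.4170 = 0.52184330 + 0.05283390 = 0.57467720
  P(H|E) = 0.52184330 / 0.57467720 = 0.9081

Update 2:
  P(E) = 0.8951 × 0.9081 + 0.1267 × 0.0919 = 0.81284031 + 0.01164373 = 0.82448404
  P(H|E) = 0.81284031 / 0.82448404 = 0.9859

Update 3:
  P(E) = 0.8951 × 0.9859 + 0.1267 × 0.0141 = 0.88247909 + 0.00178647 = 0.88426556
  P(H|E) = 0.88247909 / 0.88426556 = 0.9980

Update 4:
  P(E) = 0.8951 × 0.9980 + 0.1267 × 0.0020 = 0.89330980 + 0.00025340 = 0.89356320
  P(H|E) = 0.89330980 / 0.89356320 = 0.9997

Final posterior: 0.9997


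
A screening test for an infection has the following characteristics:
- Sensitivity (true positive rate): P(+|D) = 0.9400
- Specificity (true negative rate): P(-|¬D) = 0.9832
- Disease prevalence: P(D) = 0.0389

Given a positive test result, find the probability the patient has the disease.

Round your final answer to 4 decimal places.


Let D = has disease, + = positive test

Given:
- P(D) = 0.0389 (prevalence)
- P(+|D) = 0.9400 (sensitivity)
- P(-|¬D) = 0.9832 (specificity)
- P(+|¬D) = 0.0168 (false positive rate = 1 - specificity)

Step 1: Find P(+)
P(+) = P(+|D)P(D) + P(+|¬D)P(¬D)
     = 0.9400 × 0.0389 + 0.0168 × 0.9611
     = 0.03656600 + 0.01614648
     = 0.05271248

Step 2: Apply Bayes' theorem for P(D|+)
P(D|+) = P(+|D)P(D) / P(+)
       = 0.03656600 / 0.05271248
       = 0.6937


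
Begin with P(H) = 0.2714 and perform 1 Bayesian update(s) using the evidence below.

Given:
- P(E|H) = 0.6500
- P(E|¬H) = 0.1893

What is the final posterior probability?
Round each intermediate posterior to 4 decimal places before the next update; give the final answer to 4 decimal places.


Sequential Bayesian updating:

Initial prior: P(H) = 0.2714

Update 1:
  P(E) = 0.6500 × 0.2714 + 0.1893 × 0.7286 = 0.17641000 + 0.13792398 = 0.31433398
  P(H|E) = 0.17641000 / 0.31433398 = 0.5612

Final posterior: 0.5612


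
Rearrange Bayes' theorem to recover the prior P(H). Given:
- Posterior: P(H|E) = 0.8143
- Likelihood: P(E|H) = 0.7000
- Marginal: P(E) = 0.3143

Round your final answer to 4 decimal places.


From Bayes' theorem: P(H|E) = P(E|H) × P(H) / P(E)

Rearranging for P(H):
P(H) = P(H|E) × P(E) / P(E|H)
     = 0.8143 × 0.3143 / 0.7000
     = 0.25593449 / 0.7000
     = 0.3656


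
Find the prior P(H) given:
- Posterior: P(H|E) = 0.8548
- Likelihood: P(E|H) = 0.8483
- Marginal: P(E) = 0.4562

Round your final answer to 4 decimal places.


From Bayes' theorem: P(H|E) = P(E|H) × P(H) / P(E)

Rearranging for P(H):
P(H) = P(H|E) × P(E) / P(E|H)
     = 0.8548 × 0.4562 / 0.8483
     = 0.38995976 / 0.8483
     = 0.4597


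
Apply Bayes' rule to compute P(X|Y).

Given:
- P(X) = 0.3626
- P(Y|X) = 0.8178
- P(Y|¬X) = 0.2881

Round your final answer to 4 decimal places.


Bayes' theorem: P(X|Y) = P(Y|X) × P(X) / P(Y)

Step 1: Calculate P(Y) using law of total probability
P(Y) = P(Y|X)P(X) + P(Y|¬X)P(¬X)
     = 0.8178 × 0.3626 + 0.2881 × 0.6374
     = 0.29653428 + 0.18363494
     = 0.48016922

Step 2: Apply Bayes' theorem
P(X|Y) = P(Y|X) × P(X) / P(Y)
       = 0.29653428 / 0.48016922
       = 0.6176


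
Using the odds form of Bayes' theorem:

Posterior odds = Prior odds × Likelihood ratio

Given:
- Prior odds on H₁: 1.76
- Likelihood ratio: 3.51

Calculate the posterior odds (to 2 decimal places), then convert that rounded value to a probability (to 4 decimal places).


Step 1: Calculate posterior odds
Posterior odds = Prior odds × LR
               = 1.76 × 3.51
               = 6.18

Step 2: Convert to probability
P(H₁|E) = Posterior odds / (1 + Posterior odds)
       = 6.18 / (1 + 6.18)
       = 6.18 / 7.18
       = 0.8607

The evidence increased P(H₁) from 0.6377 to 0.8607.


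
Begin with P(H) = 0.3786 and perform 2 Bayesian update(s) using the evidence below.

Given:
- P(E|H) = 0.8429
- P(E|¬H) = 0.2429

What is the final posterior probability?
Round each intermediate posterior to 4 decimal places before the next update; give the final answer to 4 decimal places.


Sequential Bayesian updating:

Initial prior: P(H) = 0.3786

Update 1:
  P(E) = 0.8429 × 0.3786 + 0.2429 × 0.6214 = 0.31912194 + 0.15093806 = 0.47006000
  P(H|E) = 0.31912194 / 0.47006000 = 0.6789

Update 2:
  P(E) = 0.8429 × 0.6789 + 0.2429 × 0.3211 = 0.57224481 + 0.07799519 = 0.65024000
  P(H|E) = 0.57224481 / 0.65024000 = 0.8801

Final posterior: 0.8801


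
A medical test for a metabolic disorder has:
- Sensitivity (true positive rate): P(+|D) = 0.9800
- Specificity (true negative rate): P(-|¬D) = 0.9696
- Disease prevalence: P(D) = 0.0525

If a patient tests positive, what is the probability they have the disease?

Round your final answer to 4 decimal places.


Let D = has disease, + = positive test

Given:
- P(D) = 0.0525 (prevalence)
- P(+|D) = 0.9800 (sensitivity)
- P(-|¬D) = 0.9696 (specificity)
- P(+|¬D) = 0.0304 (false positive rate = 1 - specificity)

Step 1: Find P(+)
P(+) = P(+|D)P(D) + P(+|¬D)P(¬D)
     = 0.9800 × 0.0525 + 0.0304 × 0.9475
     = 0.05145000 + 0.02880400
     = 0.08025400

Step 2: Apply Bayes' theorem for P(D|+)
P(D|+) = P(+|D)P(D) / P(+)
       = 0.05145000 / 0.08025400
       = 0.6411


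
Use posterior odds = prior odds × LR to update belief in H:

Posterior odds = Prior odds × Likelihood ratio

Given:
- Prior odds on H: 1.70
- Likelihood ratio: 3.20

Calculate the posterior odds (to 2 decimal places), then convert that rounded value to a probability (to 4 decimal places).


Step 1: Calculate posterior odds
Posterior odds = Prior odds × LR
               = 1.70 × 3.20
               = 5.44

Step 2: Convert to probability
P(H|E) = Posterior odds / (1 + Posterior odds)
       = 5.44 / (1 + 5.44)
       = 5.44 / 6.44
       = 0.8447

The evidence increased P(H) from 0.6296 to 0.8447.


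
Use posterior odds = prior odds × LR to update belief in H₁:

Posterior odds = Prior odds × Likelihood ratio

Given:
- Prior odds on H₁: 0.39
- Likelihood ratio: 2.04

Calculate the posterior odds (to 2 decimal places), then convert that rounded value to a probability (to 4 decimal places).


Step 1: Calculate posterior odds
Posterior odds = Prior odds × LR
               = 0.39 × 2.04
               = 0.80

Step 2: Convert to probability
P(H₁|E) = Posterior odds / (1 + Posterior odds)
       = 0.80 / (1 + 0.80)
       = 0.80 / 1.80
       = 0.4444

The evidence increased P(H₁) from 0.2806 to 0.4444.


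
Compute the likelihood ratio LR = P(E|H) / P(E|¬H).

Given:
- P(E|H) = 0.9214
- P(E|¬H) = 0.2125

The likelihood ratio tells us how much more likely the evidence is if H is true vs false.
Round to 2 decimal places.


Likelihood Ratio (LR) = P(E|H) / P(E|¬H)

LR = 0.9214 / 0.2125
   = 4.34

The evidence is 4.34 times more likely if H is true than if H is false.
Since LR > 1, the evidence supports H over ¬H.


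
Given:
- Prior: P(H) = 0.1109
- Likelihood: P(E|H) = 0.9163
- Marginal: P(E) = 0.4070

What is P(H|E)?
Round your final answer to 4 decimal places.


Using Bayes' theorem:

P(H|E) = P(E|H) × P(H) / P(E)
       = 0.9163 × 0.1109 / 0.4070
       = 0.10161767 / 0.4070
       = 0.2497

The evidence strengthens our belief in H.
Prior: 0.1109 → Posterior: 0.2497


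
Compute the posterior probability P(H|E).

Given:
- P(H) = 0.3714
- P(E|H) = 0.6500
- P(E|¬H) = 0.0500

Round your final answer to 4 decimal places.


Bayes' theorem: P(H|E) = P(E|H) × P(H) / P(E)

Step 1: Calculate P(E) using law of total probability
P(E) = P(E|H)P(H) + P(E|¬H)P(¬H)
     = 0.6500 × 0.3714 + 0.0500 × 0.6286
     = 0.24141000 + 0.03143000
     = 0.27284000

Step 2: Apply Bayes' theorem
P(H|E) = P(E|H) × P(H) / P(E)
       = 0.24141000 / 0.27284000
       = 0.8848


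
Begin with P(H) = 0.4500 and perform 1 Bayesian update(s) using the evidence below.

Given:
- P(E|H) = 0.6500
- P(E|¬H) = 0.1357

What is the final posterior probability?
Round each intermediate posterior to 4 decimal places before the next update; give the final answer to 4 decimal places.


Sequential Bayesian updating:

Initial prior: P(H) = 0.4500

Update 1:
  P(E) = 0.6500 × 0.4500 + 0.1357 × 0.5500 = 0.29250000 + 0.07463500 = 0.36713500
  P(H|E) = 0.29250000 / 0.36713500 = 0.7967

Final posterior: 0.7967


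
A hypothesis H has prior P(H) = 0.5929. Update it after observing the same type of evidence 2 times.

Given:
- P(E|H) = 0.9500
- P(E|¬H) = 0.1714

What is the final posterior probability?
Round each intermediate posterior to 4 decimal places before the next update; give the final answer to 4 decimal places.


Sequential Bayesian updating:

Initial prior: P(H) = 0.5929

Update 1:
  P(E) = 0.9500 × 0.5929 + 0.1714 × 0.4071 = 0.56325500 + 0.06977694 = 0.63303194
  P(H|E) = 0.56325500 / 0.63303194 = 0.8898

Update 2:
  P(E) = 0.9500 × 0.8898 + 0.1714 × 0.1102 = 0.84531000 + 0.01888828 = 0.86419828
  P(H|E) = 0.84531000 / 0.86419828 = 0.9781

Final posterior: 0.9781


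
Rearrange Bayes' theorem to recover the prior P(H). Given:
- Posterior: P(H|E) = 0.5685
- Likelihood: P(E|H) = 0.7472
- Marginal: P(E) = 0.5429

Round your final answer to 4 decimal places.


From Bayes' theorem: P(H|E) = P(E|H) × P(H) / P(E)

Rearranging for P(H):
P(H) = P(H|E) × P(E) / P(E|H)
     = 0.5685 × 0.5429 / 0.7472
     = 0.30863865 / 0.7472
     = 0.4131


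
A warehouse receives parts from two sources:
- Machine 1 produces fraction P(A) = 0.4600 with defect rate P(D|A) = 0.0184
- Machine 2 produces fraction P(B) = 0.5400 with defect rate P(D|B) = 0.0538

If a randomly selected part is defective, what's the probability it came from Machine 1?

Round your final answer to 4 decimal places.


Let A = from Machine 1, D = defective

Given:
- P(A) = 0.4600, P(B) = 0.5400
- P(D|A) = 0.0184, P(D|B) = 0.0538

Step 1: Find P(D)
P(D) = P(D|A)P(A) + P(D|B)P(B)
     = 0.0184 × 0.4600 + 0.0538 × 0.5400
     = 0.00846400 + 0.02905200
     = 0.03751600

Step 2: Apply Bayes' theorem
P(A|D) = P(D|A)P(A) / P(D)
       = 0.00846400 / 0.03751600
       = 0.2256


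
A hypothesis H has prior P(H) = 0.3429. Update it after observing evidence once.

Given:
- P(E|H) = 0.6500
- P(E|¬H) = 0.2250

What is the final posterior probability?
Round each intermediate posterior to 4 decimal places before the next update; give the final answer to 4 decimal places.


Sequential Bayesian updating:

Initial prior: P(H) = 0.3429

Update 1:
  P(E) = 0.6500 × 0.3429 + 0.2250 × 0.6571 = 0.22288500 + 0.14784750 = 0.37073250
  P(H|E) = 0.22288500 / 0.37073250 = 0.6012

Final posterior: 0.6012


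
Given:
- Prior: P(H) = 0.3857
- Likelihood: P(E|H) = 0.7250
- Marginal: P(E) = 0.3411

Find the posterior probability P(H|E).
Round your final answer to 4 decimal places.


Using Bayes' theorem:

P(H|E) = P(E|H) × P(H) / P(E)
       = 0.7250 × 0.3857 / 0.3411
       = 0.27963250 / 0.3411
       = 0.8198

The evidence strengthens our belief in H.
Prior: 0.3857 → Posterior: 0.8198


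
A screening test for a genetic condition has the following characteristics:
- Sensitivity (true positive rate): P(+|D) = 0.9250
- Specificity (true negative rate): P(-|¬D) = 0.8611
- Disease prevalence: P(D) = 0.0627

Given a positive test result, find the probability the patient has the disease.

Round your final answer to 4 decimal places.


Let D = has disease, + = positive test

Given:
- P(D) = 0.0627 (prevalence)
- P(+|D) = 0.9250 (sensitivity)
- P(-|¬D) = 0.8611 (specificity)
- P(+|¬D) = 0.1389 (false positive rate = 1 - specificity)

Step 1: Find P(+)
P(+) = P(+|D)P(D) + P(+|¬D)P(¬D)
     = 0.9250 × 0.0627 + 0.1389 × 0.9373
     = 0.05799750 + 0.13019097
     = 0.18818847

Step 2: Apply Bayes' theorem for P(D|+)
P(D|+) = P(+|D)P(D) / P(+)
       = 0.05799750 / 0.18818847
       = 0.3082


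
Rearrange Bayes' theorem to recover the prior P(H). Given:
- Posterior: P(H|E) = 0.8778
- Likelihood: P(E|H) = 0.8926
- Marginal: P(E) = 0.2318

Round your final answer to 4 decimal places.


From Bayes' theorem: P(H|E) = P(E|H) × P(H) / P(E)

Rearranging for P(H):
P(H) = P(H|E) × P(E) / P(E|H)
     = 0.8778 × 0.2318 / 0.8926
     = 0.20347404 / 0.8926
     = 0.2280


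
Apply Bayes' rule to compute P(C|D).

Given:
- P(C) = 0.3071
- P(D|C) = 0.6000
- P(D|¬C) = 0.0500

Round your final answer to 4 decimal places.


Bayes' theorem: P(C|D) = P(D|C) × P(C) / P(D)

Step 1: Calculate P(D) using law of total probability
P(D) = P(D|C)P(C) + P(D|¬C)P(¬C)
     = 0.6000 × 0.3071 + 0.0500 × 0.6929
     = 0.18426000 + 0.03464500
     = 0.21890500

Step 2: Apply Bayes' theorem
P(C|D) = P(D|C) × P(C) / P(D)
       = 0.18426000 / 0.21890500
       = 0.8417


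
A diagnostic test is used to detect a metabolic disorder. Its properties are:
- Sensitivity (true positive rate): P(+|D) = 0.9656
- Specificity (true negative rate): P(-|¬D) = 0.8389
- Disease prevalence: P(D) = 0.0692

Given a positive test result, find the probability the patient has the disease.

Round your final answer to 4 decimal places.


Let D = has disease, + = positive test

Given:
- P(D) = 0.0692 (prevalence)
- P(+|D) = 0.9656 (sensitivity)
- P(-|¬D) = 0.8389 (specificity)
- P(+|¬D) = 0.1611 (false positive rate = 1 - specificity)

Step 1: Find P(+)
P(+) = P(+|D)P(D) + P(+|¬D)P(¬D)
     = 0.9656 × 0.0692 + 0.1611 × 0.9308
     = 0.06681952 + 0.14995188
     = 0.21677140

Step 2: Apply Bayes' theorem for P(D|+)
P(D|+) = P(+|D)P(D) / P(+)
       = 0.06681952 / 0.21677140
       = 0.3082


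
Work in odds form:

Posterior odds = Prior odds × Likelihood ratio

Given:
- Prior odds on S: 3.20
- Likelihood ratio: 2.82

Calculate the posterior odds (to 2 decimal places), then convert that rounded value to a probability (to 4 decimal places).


Step 1: Calculate posterior odds
Posterior odds = Prior odds × LR
               = 3.20 × 2.82
               = 9.02

Step 2: Convert to probability
P(S|E) = Posterior odds / (1 + Posterior odds)
       = 9.02 / (1 + 9.02)
       = 9.02 / 10.02
       = 0.9002

The evidence increased P(S) from 0.7619 to 0.9002.


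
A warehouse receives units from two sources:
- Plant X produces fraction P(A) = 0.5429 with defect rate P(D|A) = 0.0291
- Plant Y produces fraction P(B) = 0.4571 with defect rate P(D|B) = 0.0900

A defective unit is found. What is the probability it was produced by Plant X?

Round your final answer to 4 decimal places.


Let A = from Plant X, D = defective

Given:
- P(A) = 0.5429, P(B) = 0.4571
- P(D|A) = 0.0291, P(D|B) = 0.0900

Step 1: Find P(D)
P(D) = P(D|A)P(A) + P(D|B)P(B)
     = 0.0291 × 0.5429 + 0.0900 × 0.4571
     = 0.01579839 + 0.04113900
     = 0.05693739

Step 2: Apply Bayes' theorem
P(A|D) = P(D|A)P(A) / P(D)
       = 0.01579839 / 0.05693739
       = 0.2775


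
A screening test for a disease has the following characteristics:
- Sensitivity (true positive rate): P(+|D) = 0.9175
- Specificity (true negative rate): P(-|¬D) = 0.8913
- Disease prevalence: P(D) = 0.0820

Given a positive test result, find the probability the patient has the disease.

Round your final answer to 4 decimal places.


Let D = has disease, + = positive test

Given:
- P(D) = 0.0820 (prevalence)
- P(+|D) = 0.9175 (sensitivity)
- P(-|¬D) = 0.8913 (specificity)
- P(+|¬D) = 0.1087 (false positive rate = 1 - specificity)

Step 1: Find P(+)
P(+) = P(+|D)P(D) + P(+|¬D)P(¬D)
     = 0.9175 × 0.0820 + 0.1087 × 0.9180
     = 0.07523500 + 0.09978660
     = 0.17502160

Step 2: Apply Bayes' theorem for P(D|+)
P(D|+) = P(+|D)P(D) / P(+)
       = 0.07523500 / 0.17502160
       = 0.4299


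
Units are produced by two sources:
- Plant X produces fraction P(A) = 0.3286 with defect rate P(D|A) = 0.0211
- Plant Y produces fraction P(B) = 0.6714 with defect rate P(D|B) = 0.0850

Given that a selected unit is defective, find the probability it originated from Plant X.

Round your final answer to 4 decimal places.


Let A = from Plant X, D = defective

Given:
- P(A) = 0.3286, P(B) = 0.6714
- P(D|A) = 0.0211, P(D|B) = 0.0850

Step 1: Find P(D)
P(D) = P(D|A)P(A) + P(D|B)P(B)
     = 0.0211 × 0.3286 + 0.0850 × 0.6714
     = 0.00693346 + 0.05706900
     = 0.06400246

Step 2: Apply Bayes' theorem
P(A|D) = P(D|A)P(A) / P(D)
       = 0.00693346 / 0.06400246
       = 0.1083


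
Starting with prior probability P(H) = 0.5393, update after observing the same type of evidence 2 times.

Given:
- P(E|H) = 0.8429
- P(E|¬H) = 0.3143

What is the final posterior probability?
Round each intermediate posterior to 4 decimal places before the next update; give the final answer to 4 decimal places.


Sequential Bayesian updating:

Initial prior: P(H) = 0.5393

Update 1:
  P(E) = 0.8429 × 0.5393 + 0.3143 × 0.4607 = 0.45457597 + 0.14479801 = 0.59937398
  P(H|E) = 0.45457597 / 0.59937398 = 0.7584

Update 2:
  P(E) = 0.8429 × 0.7584 + 0.3143 × 0.2416 = 0.63925536 + 0.07593488 = 0.71519024
  P(H|E) = 0.63925536 / 0.71519024 = 0.8938

Final posterior: 0.8938


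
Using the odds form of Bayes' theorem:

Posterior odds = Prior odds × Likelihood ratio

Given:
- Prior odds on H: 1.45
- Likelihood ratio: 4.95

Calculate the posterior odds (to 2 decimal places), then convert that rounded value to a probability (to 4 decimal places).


Step 1: Calculate posterior odds
Posterior odds = Prior odds × LR
               = 1.45 × 4.95
               = 7.18

Step 2: Convert to probability
P(H|E) = Posterior odds / (1 + Posterior odds)
       = 7.18 / (1 + 7.18)
       = 7.18 / 8.18
       = 0.8778

The evidence increased P(H) from 0.5918 to 0.8778.


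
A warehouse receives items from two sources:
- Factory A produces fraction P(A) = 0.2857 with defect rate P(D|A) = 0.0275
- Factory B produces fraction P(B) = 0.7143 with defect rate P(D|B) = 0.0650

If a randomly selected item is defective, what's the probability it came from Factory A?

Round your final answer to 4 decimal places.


Let A = from Factory A, D = defective

Given:
- P(A) = 0.2857, P(B) = 0.7143
- P(D|A) = 0.0275, P(D|B) = 0.0650

Step 1: Find P(D)
P(D) = P(D|A)P(A) + P(D|B)P(B)
     = 0.0275 × 0.2857 + 0.0650 × 0.7143
     = 0.00785675 + 0.04642950
     = 0.05428625

Step 2: Apply Bayes' theorem
P(A|D) = P(D|A)P(A) / P(D)
       = 0.00785675 / 0.05428625
       = 0.1447


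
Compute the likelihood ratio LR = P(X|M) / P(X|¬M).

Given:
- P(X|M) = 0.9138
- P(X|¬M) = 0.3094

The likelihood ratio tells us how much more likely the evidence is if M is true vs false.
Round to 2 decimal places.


Likelihood Ratio (LR) = P(X|M) / P(X|¬M)

LR = 0.9138 / 0.3094
   = 2.95

The evidence is 2.95 times more likely if M is true than if M is false.
LR > 1, so observing X raises the odds in favor of M.


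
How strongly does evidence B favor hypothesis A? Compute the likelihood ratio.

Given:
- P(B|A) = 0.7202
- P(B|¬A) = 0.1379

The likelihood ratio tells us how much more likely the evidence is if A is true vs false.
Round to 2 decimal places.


Likelihood Ratio (LR) = P(B|A) / P(B|¬A)

LR = 0.7202 / 0.1379
   = 5.22

The evidence is 5.22 times more likely if A is true than if A is false.
LR > 1, so observing B raises the odds in favor of A.


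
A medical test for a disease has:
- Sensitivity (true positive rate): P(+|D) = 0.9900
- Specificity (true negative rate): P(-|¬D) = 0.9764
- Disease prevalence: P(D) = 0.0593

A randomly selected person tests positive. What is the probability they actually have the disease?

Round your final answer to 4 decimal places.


Let D = has disease, + = positive test

Given:
- P(D) = 0.0593 (prevalence)
- P(+|D) = 0.9900 (sensitivity)
- P(-|¬D) = 0.9764 (specificity)
- P(+|¬D) = 0.0236 (false positive rate = 1 - specificity)

Step 1: Find P(+)
P(+) = P(+|D)P(D) + P(+|¬D)P(¬D)
     = 0.9900 × 0.0593 + 0.0236 × 0.9407
     = 0.05870700 + 0.02220052
     = 0.08090752

Step 2: Apply Bayes' theorem for P(D|+)
P(D|+) = P(+|D)P(D) / P(+)
       = 0.05870700 / 0.08090752
       = 0.7256


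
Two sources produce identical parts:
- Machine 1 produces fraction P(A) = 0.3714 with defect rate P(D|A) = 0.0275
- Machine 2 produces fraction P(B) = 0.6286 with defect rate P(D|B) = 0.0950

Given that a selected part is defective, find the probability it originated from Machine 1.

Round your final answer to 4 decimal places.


Let A = from Machine 1, D = defective

Given:
- P(A) = 0.3714, P(B) = 0.6286
- P(D|A) = 0.0275, P(D|B) = 0.0950

Step 1: Find P(D)
P(D) = P(D|A)P(A) + P(D|B)P(B)
     = 0.0275 × 0.3714 + 0.0950 × 0.6286
     = 0.01021350 + 0.05971700
     = 0.06993050

Step 2: Apply Bayes' theorem
P(A|D) = P(D|A)P(A) / P(D)
       = 0.01021350 / 0.06993050
       = 0.1461


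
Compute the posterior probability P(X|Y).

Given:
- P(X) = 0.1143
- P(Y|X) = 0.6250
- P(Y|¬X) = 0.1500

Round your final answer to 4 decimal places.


Bayes' theorem: P(X|Y) = P(Y|X) × P(X) / P(Y)

Step 1: Calculate P(Y) using law of total probability
P(Y) = P(Y|X)P(X) + P(Y|¬X)P(¬X)
     = 0.6250 × 0.1143 + 0.1500 × 0.8857
     = 0.07143750 + 0.13285500
     = 0.20429250

Step 2: Apply Bayes' theorem
P(X|Y) = P(Y|X) × P(X) / P(Y)
       = 0.07143750 / 0.20429250
       = 0.3497


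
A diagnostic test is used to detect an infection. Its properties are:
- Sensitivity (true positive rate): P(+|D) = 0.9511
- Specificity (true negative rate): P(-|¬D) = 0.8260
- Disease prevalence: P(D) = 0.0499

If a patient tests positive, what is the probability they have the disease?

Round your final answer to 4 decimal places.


Let D = has disease, + = positive test

Given:
- P(D) = 0.0499 (prevalence)
- P(+|D) = 0.9511 (sensitivity)
- P(-|¬D) = 0.8260 (specificity)
- P(+|¬D) = 0.1740 (false positive rate = 1 - specificity)

Step 1: Find P(+)
P(+) = P(+|D)P(D) + P(+|¬D)P(¬D)
     = 0.9511 × 0.0499 + 0.1740 × 0.9501
     = 0.04745989 + 0.16531740
     = 0.21277729

Step 2: Apply Bayes' theorem for P(D|+)
P(D|+) = P(+|D)P(D) / P(+)
       = 0.04745989 / 0.21277729
       = 0.2230


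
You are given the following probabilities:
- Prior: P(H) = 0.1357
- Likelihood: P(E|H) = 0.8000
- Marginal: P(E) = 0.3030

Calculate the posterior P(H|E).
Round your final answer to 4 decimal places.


Using Bayes' theorem:

P(H|E) = P(E|H) × P(H) / P(E)
       = 0.8000 × 0.1357 / 0.3030
       = 0.10856000 / 0.3030
       = 0.3583

The evidence strengthens our belief in H.
Prior: 0.1357 → Posterior: 0.3583


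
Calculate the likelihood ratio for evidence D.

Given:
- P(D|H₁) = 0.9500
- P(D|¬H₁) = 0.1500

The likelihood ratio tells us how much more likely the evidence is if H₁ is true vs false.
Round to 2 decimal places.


Likelihood Ratio (LR) = P(D|H₁) / P(D|¬H₁)

LR = 0.9500 / 0.1500
   = 6.33

The evidence is 6.33 times more likely if H₁ is true than if H₁ is false.
Since LR > 1, the evidence supports H₁ over ¬H₁.
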